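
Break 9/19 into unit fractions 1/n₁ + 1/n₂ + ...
1/3 + 1/8 + 1/66 + 1/5016

Greedy algorithm:
9/19: ceiling(19/9) = 3, use 1/3
8/57: ceiling(57/8) = 8, use 1/8
7/456: ceiling(456/7) = 66, use 1/66
1/5016: ceiling(5016/1) = 5016, use 1/5016
Result: 9/19 = 1/3 + 1/8 + 1/66 + 1/5016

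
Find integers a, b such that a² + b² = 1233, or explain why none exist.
12² + 33² (a=12, b=33)

Factorization: 1233 = 3^2 × 137
By Fermat: n is sum of two squares iff every prime p ≡ 3 (mod 4) appears to even power.
All primes ≡ 3 (mod 4) appear to even power.
Search a = 0, 1, 2, … for 1233 - a² a perfect square: first hit at a = 12: 1233 - 144 = 1089 = 33².
1233 = 12² + 33² = 144 + 1089 ✓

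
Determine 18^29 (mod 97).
89

Repeated squaring. Binary of 29 = 11101.
18^1 ≡ 18 (mod 97); 18^2 ≡ 33 (mod 97); 18^4 ≡ 22 (mod 97); 18^8 ≡ 96 (mod 97); 18^16 ≡ 1 (mod 97)
18^29 = 18^1 × 18^4 × 18^8 × 18^16 ≡ 89 (mod 97)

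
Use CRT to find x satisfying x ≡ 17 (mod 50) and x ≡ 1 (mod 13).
417

Using Chinese Remainder Theorem:
M = 50 × 13 = 650
M1 = 13, M2 = 50
y1 = 13^(-1) mod 50 = 27
y2 = 50^(-1) mod 13 = 6
x = (17×13×27 + 1×50×6) mod 650 = 417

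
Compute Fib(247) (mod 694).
263

Matrix identity: Q^n = [[F_(n+1), F_n], [F_n, F_(n-1)]] with Q = [[1,1],[1,0]].
n = 247 = 11110111₂. Square-and-multiply, entries mod 694:
Q^1 = [[1,1],[1,0]]
Q^3 = (Q^1)²·Q = [[3,2],[2,1]]
Q^7 = (Q^3)²·Q = [[21,13],[13,8]]
Q^15 = (Q^7)²·Q = [[293,610],[610,377]]
Q^30 = (Q^15)² = [[603,628],[628,669]]
Q^61 = (Q^30)²·Q = [[167,145],[145,22]]
Q^123 = (Q^61)²·Q = [[673,334],[334,339]]
Q^247 = (Q^123)²·Q = [[293,263],[263,30]]
F_247 mod 694 = Q^247[0][1] = 263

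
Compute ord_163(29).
162

163 is prime, so ord(29) divides φ(163) = 162.
Divisors of 162: 1, 2, 3, 6, 9, 18, 27, 54, 81, 162.
Repeated squaring: 29^1 ≡ 29, 29^2 ≡ 26, 29^4 ≡ 24, 29^8 ≡ 87, 29^16 ≡ 71, 29^32 ≡ 151, 29^64 ≡ 144, 29^128 ≡ 35 (mod 163).
Test 29^d mod 163 for each divisor d in increasing order:
29^1 ≡ 29
29^2 ≡ 26
29^3 = 29^2·29^1 ≡ 102
29^6 = 29^4·29^2 ≡ 135
29^9 = 29^8·29^1 ≡ 78
29^18 = 29^16·29^2 ≡ 53
29^27 = 29^16·29^8·29^2·29^1 ≡ 59
29^54 = 29^32·29^16·29^4·29^2 ≡ 58
29^81 = 29^64·29^16·29^1 ≡ 162
29^162 = 29^128·29^32·29^2 ≡ 1  ← first divisor giving 1
The order is 162.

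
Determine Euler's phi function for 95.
72

95 = 5 × 19
φ(n) = n × ∏(1 - 1/p) for each prime p dividing n
φ(95) = 95 × (1 - 1/5) × (1 - 1/19) = 72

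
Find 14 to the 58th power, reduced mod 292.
244

Repeated squaring. Binary of 58 = 111010.
14^1 ≡ 14 (mod 292); 14^2 ≡ 196 (mod 292); 14^4 ≡ 164 (mod 292); 14^8 ≡ 32 (mod 292); 14^16 ≡ 148 (mod 292); 14^32 ≡ 4 (mod 292)
14^58 = 14^2 × 14^8 × 14^16 × 14^32 ≡ 244 (mod 292)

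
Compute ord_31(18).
15

31 is prime, so ord(18) divides φ(31) = 30.
Divisors of 30: 1, 2, 3, 5, 6, 10, 15, 30.
Repeated squaring: 18^1 ≡ 18, 18^2 ≡ 14, 18^4 ≡ 10, 18^8 ≡ 7, 18^16 ≡ 18 (mod 31).
Test 18^d mod 31 for each divisor d in increasing order:
18^1 ≡ 18
18^2 ≡ 14
18^3 = 18^2·18^1 ≡ 4
18^5 = 18^4·18^1 ≡ 25
18^6 = 18^4·18^2 ≡ 16
18^10 = 18^8·18^2 ≡ 5
18^15 = 18^8·18^4·18^2·18^1 ≡ 1  ← first divisor giving 1
The order is 15.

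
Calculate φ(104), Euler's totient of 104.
48

104 = 2^3 × 13
φ(n) = n × ∏(1 - 1/p) for each prime p dividing n
φ(104) = 104 × (1 - 1/2) × (1 - 1/13) = 48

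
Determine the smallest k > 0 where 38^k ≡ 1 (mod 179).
178

179 is prime, so ord(38) divides φ(179) = 178.
Divisors of 178: 1, 2, 89, 178.
Repeated squaring: 38^1 ≡ 38, 38^2 ≡ 12, 38^4 ≡ 144, 38^8 ≡ 151, 38^16 ≡ 68, 38^32 ≡ 149, 38^64 ≡ 5, 38^128 ≡ 25 (mod 179).
Test 38^d mod 179 for each divisor d in increasing order:
38^1 ≡ 38
38^2 ≡ 12
38^89 = 38^64·38^16·38^8·38^1 ≡ 178
38^178 = 38^128·38^32·38^16·38^2 ≡ 1  ← first divisor giving 1
The order is 178.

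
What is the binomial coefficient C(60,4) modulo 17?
7

Using Lucas' theorem:
Write n=60 and k=4 in base 17:
n in base 17: [3, 9]
k in base 17: [0, 4]
C(60,4) mod 17 = ∏ C(n_i, k_i) mod 17
Digit binomials (mod 17): C(3,0) = 1; C(9,4) = 126 ≡ 7
Product: 1 × 7 = 7 ≡ 7 (mod 17)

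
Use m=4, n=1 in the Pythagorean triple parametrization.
(15, 8, 17)

Euclid's formula: a = m² - n², b = 2mn, c = m² + n²
m = 4, n = 1
a = 4² - 1² = 16 - 1 = 15
b = 2 × 4 × 1 = 8
c = 4² + 1² = 16 + 1 = 17
Verification: 15² + 8² = 225 + 64 = 289 = 17² ✓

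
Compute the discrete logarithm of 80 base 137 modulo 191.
98

Baby-step giant-step with step n = ⌈√191⌉ = 14.
Baby steps 137^j mod 191 (j:value) for j=0..13: 0:1, 1:137, 2:51, 3:111, 4:118, 5:122, 6:97, 7:110, 8:172, 9:71, 10:177, 11:183, 12:50, 13:165.
Giant-step multiplier: 137^(-14) ≡ 137^(190-14) = 137^176 ≡ 134 (mod 191).
Giant steps γ_i = 80·134^i mod 191: γ_0=80, γ_1=24, γ_2=160, γ_3=48, γ_4=129, γ_5=96, γ_6=67, γ_7=1 (in table at j=0).
x = i·n + j = 7·14 + 0 = 98.
Check: 137^98 ≡ 80 (mod 191).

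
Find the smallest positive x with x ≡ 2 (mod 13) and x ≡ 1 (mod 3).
28

Using Chinese Remainder Theorem:
M = 13 × 3 = 39
M1 = 3, M2 = 13
y1 = 3^(-1) mod 13 = 9
y2 = 13^(-1) mod 3 = 1
x = (2×3×9 + 1×13×1) mod 39 = 28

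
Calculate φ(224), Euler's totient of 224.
96

224 = 2^5 × 7
φ(n) = n × ∏(1 - 1/p) for each prime p dividing n
φ(224) = 224 × (1 - 1/2) × (1 - 1/7) = 96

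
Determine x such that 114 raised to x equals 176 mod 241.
185

Baby-step giant-step with step n = ⌈√241⌉ = 16.
Baby steps 114^j mod 241 (j:value) for j=0..15: 0:1, 1:114, 2:223, 3:117, 4:83, 5:63, 6:193, 7:71, 8:141, 9:168, 10:113, 11:109, 12:135, 13:207, 14:221, 15:130.
Giant-step multiplier: 114^(-16) ≡ 114^(240-16) = 114^224 ≡ 160 (mod 241).
Giant steps γ_i = 176·160^i mod 241: γ_0=176, γ_1=204, γ_2=105, γ_3=171, γ_4=127, γ_5=76, γ_6=110, γ_7=7, γ_8=156, γ_9=137, γ_10=230, γ_11=168 (in table at j=9).
x = i·n + j = 11·16 + 9 = 185.
Check: 114^185 ≡ 176 (mod 241).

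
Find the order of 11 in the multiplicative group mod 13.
12

13 is prime, so ord(11) divides φ(13) = 12.
Divisors of 12: 1, 2, 3, 4, 6, 12.
Repeated squaring: 11^1 ≡ 11, 11^2 ≡ 4, 11^4 ≡ 3, 11^8 ≡ 9 (mod 13).
Test 11^d mod 13 for each divisor d in increasing order:
11^1 ≡ 11
11^2 ≡ 4
11^3 = 11^2·11^1 ≡ 5
11^4 ≡ 3
11^6 = 11^4·11^2 ≡ 12
11^12 = 11^8·11^4 ≡ 1  ← first divisor giving 1
The order is 12.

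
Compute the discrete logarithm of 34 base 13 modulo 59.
37

Baby-step giant-step with step n = ⌈√59⌉ = 8.
Baby steps 13^j mod 59 (j:value) for j=0..7: 0:1, 1:13, 2:51, 3:14, 4:5, 5:6, 6:19, 7:11.
Giant-step multiplier: 13^(-8) ≡ 13^(58-8) = 13^50 ≡ 26 (mod 59).
Giant steps γ_i = 34·26^i mod 59: γ_0=34, γ_1=58, γ_2=33, γ_3=32, γ_4=6 (in table at j=5).
x = i·n + j = 4·8 + 5 = 37.
Check: 13^37 ≡ 34 (mod 59).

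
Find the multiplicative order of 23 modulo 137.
136

137 is prime, so ord(23) divides φ(137) = 136.
Divisors of 136: 1, 2, 4, 8, 17, 34, 68, 136.
Repeated squaring: 23^1 ≡ 23, 23^2 ≡ 118, 23^4 ≡ 87, 23^8 ≡ 34, 23^16 ≡ 60, 23^32 ≡ 38, 23^64 ≡ 74, 23^128 ≡ 133 (mod 137).
Test 23^d mod 137 for each divisor d in increasing order:
23^1 ≡ 23
23^2 ≡ 118
23^4 ≡ 87
23^8 ≡ 34
23^17 = 23^16·23^1 ≡ 10
23^34 = 23^32·23^2 ≡ 100
23^68 = 23^64·23^4 ≡ 136
23^136 = 23^128·23^8 ≡ 1  ← first divisor giving 1
The order is 136.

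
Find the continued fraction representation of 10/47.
[0; 4, 1, 2, 3]

Euclidean algorithm steps:
10 = 0 × 47 + 10
47 = 4 × 10 + 7
10 = 1 × 7 + 3
7 = 2 × 3 + 1
3 = 3 × 1 + 0
Continued fraction: [0; 4, 1, 2, 3]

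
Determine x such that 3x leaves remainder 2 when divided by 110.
x ≡ 74 (mod 110)

gcd(3, 110) = 1, which divides 2, so solutions exist.
Find 3^(-1) mod 110 by the extended Euclidean algorithm:
110 = 36 × 3 + 2  ⟹  2 = (1)·110 + (-36)·3
3 = 1 × 2 + 1  ⟹  1 = (-1)·110 + (37)·3
So (37)·3 ≡ 1 (mod 110), i.e. 3^(-1) ≡ 37 (mod 110).
x ≡ 37 × 2 = 74 ≡ 74 (mod 110).
Check: 3 × 74 = 222 ≡ 2 (mod 110).
Unique solution: x ≡ 74 (mod 110)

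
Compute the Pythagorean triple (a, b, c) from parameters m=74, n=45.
(3451, 6660, 7501)

Euclid's formula: a = m² - n², b = 2mn, c = m² + n²
m = 74, n = 45
a = 74² - 45² = 5476 - 2025 = 3451
b = 2 × 74 × 45 = 6660
c = 74² + 45² = 5476 + 2025 = 7501
Verification: 3451² + 6660² = 11909401 + 44355600 = 56265001 = 7501² ✓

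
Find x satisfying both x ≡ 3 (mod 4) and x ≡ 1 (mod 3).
7

Using Chinese Remainder Theorem:
M = 4 × 3 = 12
M1 = 3, M2 = 4
y1 = 3^(-1) mod 4 = 3
y2 = 4^(-1) mod 3 = 1
x = (3×3×3 + 1×4×1) mod 12 = 7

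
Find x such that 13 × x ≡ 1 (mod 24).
13

gcd(13, 24) = 1, so the inverse exists.
Extended Euclidean algorithm on (24, 13):
24 = 1 × 13 + 11  ⟹  11 = (1)·24 + (-1)·13
13 = 1 × 11 + 2  ⟹  2 = (-1)·24 + (2)·13
11 = 5 × 2 + 1  ⟹  1 = (6)·24 + (-11)·13
So (-11)·13 ≡ 1 (mod 24), i.e. 13^(-1) ≡ -11 ≡ 13 (mod 24).
Check: 13 × 13 = 169 ≡ 1 (mod 24)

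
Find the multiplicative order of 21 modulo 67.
33

67 is prime, so ord(21) divides φ(67) = 66.
Divisors of 66: 1, 2, 3, 6, 11, 22, 33, 66.
Repeated squaring: 21^1 ≡ 21, 21^2 ≡ 39, 21^4 ≡ 47, 21^8 ≡ 65, 21^16 ≡ 4, 21^32 ≡ 16, 21^64 ≡ 55 (mod 67).
Test 21^d mod 67 for each divisor d in increasing order:
21^1 ≡ 21
21^2 ≡ 39
21^3 = 21^2·21^1 ≡ 15
21^6 = 21^4·21^2 ≡ 24
21^11 = 21^8·21^2·21^1 ≡ 37
21^22 = 21^16·21^4·21^2 ≡ 29
21^33 = 21^32·21^1 ≡ 1  ← first divisor giving 1
The order is 33.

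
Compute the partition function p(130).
5371315400

p(n) counts ways to write n as a sum of positive integers (order ignored).
Euler's pentagonal recurrence: p(k) = p(k-1) + p(k-2) - p(k-5) - p(k-7) + p(k-12) + p(k-15) - ... (offsets j(3j∓1)/2, signs ++--, p(0)=1, p(<0)=0).
DP table for k = 0..129: p(0)=1, p(1)=1, p(2)=2, p(3)=3, p(4)=5, p(5)=7, p(6)=11, p(7)=15, p(8)=22, p(9)=30, p(10)=42, p(11)=56, p(12)=77, p(13)=101, p(14)=135, p(15)=176, p(16)=231, p(17)=297, p(18)=385, p(19)=490, p(20)=627, p(21)=792, p(22)=1002, p(23)=1255, p(24)=1575, p(25)=1958, p(26)=2436, p(27)=3010, p(28)=3718, p(29)=4565, p(30)=5604, p(31)=6842, p(32)=8349, p(33)=10143, p(34)=12310, p(35)=14883, p(36)=17977, p(37)=21637, p(38)=26015, p(39)=31185, p(40)=37338, p(41)=44583, p(42)=53174, p(43)=63261, p(44)=75175, p(45)=89134, p(46)=105558, p(47)=124754, p(48)=147273, p(49)=173525, p(50)=204226, p(51)=239943, p(52)=281589, p(53)=329931, p(54)=386155, p(55)=451276, p(56)=526823, p(57)=614154, p(58)=715220, p(59)=831820, p(60)=966467, p(61)=1121505, p(62)=1300156, p(63)=1505499, p(64)=1741630, p(65)=2012558, p(66)=2323520, p(67)=2679689, p(68)=3087735, p(69)=3554345, p(70)=4087968, p(71)=4697205, p(72)=5392783, p(73)=6185689, p(74)=7089500, p(75)=8118264, p(76)=9289091, p(77)=10619863, p(78)=12132164, p(79)=13848650, p(80)=15796476, p(81)=18004327, p(82)=20506255, p(83)=23338469, p(84)=26543660, p(85)=30167357, p(86)=34262962, p(87)=38887673, p(88)=44108109, p(89)=49995925, p(90)=56634173, p(91)=64112359, p(92)=72533807, p(93)=82010177, p(94)=92669720, p(95)=104651419, p(96)=118114304, p(97)=133230930, p(98)=150198136, p(99)=169229875, p(100)=190569292, p(101)=214481126, p(102)=241265379, p(103)=271248950, p(104)=304801365, p(105)=342325709, p(106)=384276336, p(107)=431149389, p(108)=483502844, p(109)=541946240, p(110)=607163746, p(111)=679903203, p(112)=761002156, p(113)=851376628, p(114)=952050665, p(115)=1064144451, p(116)=1188908248, p(117)=1327710076, p(118)=1482074143, p(119)=1653668665, p(120)=1844349560, p(121)=2056148051, p(122)=2291320912, p(123)=2552338241, p(124)=2841940500, p(125)=3163127352, p(126)=3519222692, p(127)=3913864295, p(128)=4351078600, p(129)=4835271870.
Final step: p(130) = p(129) + p(128) - p(125) - p(123) + p(118) + p(115) - p(108) - p(104) + p(95) + p(90) - p(79) - p(73) + p(60) + p(53) - p(38) - p(30) + p(13) + p(4)
= 4835271870 + 4351078600 - 3163127352 - 2552338241 + 1482074143 + 1064144451 - 483502844 - 304801365 + 104651419 + 56634173 - 13848650 - 6185689 + 966467 + 329931 - 26015 - 5604 + 101 + 5
= 5371315400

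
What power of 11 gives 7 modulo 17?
13

Baby-step giant-step with step n = ⌈√17⌉ = 5.
Baby steps 11^j mod 17 (j:value) for j=0..4: 0:1, 1:11, 2:2, 3:5, 4:4.
Giant-step multiplier: 11^(-5) ≡ 11^(16-5) = 11^11 ≡ 12 (mod 17).
Giant steps γ_i = 7·12^i mod 17: γ_0=7, γ_1=16, γ_2=5 (in table at j=3).
x = i·n + j = 2·5 + 3 = 13.
Check: 11^13 ≡ 7 (mod 17).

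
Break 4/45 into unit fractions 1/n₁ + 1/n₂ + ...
1/12 + 1/180

Greedy algorithm:
4/45: ceiling(45/4) = 12, use 1/12
1/180: ceiling(180/1) = 180, use 1/180
Result: 4/45 = 1/12 + 1/180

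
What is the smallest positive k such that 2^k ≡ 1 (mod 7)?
3

7 is prime, so ord(2) divides φ(7) = 6.
Divisors of 6: 1, 2, 3, 6.
Repeated squaring: 2^1 ≡ 2, 2^2 ≡ 4, 2^4 ≡ 2 (mod 7).
Test 2^d mod 7 for each divisor d in increasing order:
2^1 ≡ 2
2^2 ≡ 4
2^3 = 2^2·2^1 ≡ 1  ← first divisor giving 1
The order is 3.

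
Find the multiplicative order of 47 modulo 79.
78

79 is prime, so ord(47) divides φ(79) = 78.
Divisors of 78: 1, 2, 3, 6, 13, 26, 39, 78.
Repeated squaring: 47^1 ≡ 47, 47^2 ≡ 76, 47^4 ≡ 9, 47^8 ≡ 2, 47^16 ≡ 4, 47^32 ≡ 16, 47^64 ≡ 19 (mod 79).
Test 47^d mod 79 for each divisor d in increasing order:
47^1 ≡ 47
47^2 ≡ 76
47^3 = 47^2·47^1 ≡ 17
47^6 = 47^4·47^2 ≡ 52
47^13 = 47^8·47^4·47^1 ≡ 56
47^26 = 47^16·47^8·47^2 ≡ 55
47^39 = 47^32·47^4·47^2·47^1 ≡ 78
47^78 = 47^64·47^8·47^4·47^2 ≡ 1  ← first divisor giving 1
The order is 78.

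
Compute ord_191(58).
190

191 is prime, so ord(58) divides φ(191) = 190.
Divisors of 190: 1, 2, 5, 10, 19, 38, 95, 190.
Repeated squaring: 58^1 ≡ 58, 58^2 ≡ 117, 58^4 ≡ 128, 58^8 ≡ 149, 58^16 ≡ 45, 58^32 ≡ 115, 58^64 ≡ 46, 58^128 ≡ 15 (mod 191).
Test 58^d mod 191 for each divisor d in increasing order:
58^1 ≡ 58
58^2 ≡ 117
58^5 = 58^4·58^1 ≡ 166
58^10 = 58^8·58^2 ≡ 52
58^19 = 58^16·58^2·58^1 ≡ 152
58^38 = 58^32·58^4·58^2 ≡ 184
58^95 = 58^64·58^16·58^8·58^4·58^2·58^1 ≡ 190
58^190 = 58^128·58^32·58^16·58^8·58^4·58^2 ≡ 1  ← first divisor giving 1
The order is 190.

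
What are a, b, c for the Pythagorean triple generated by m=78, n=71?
(1043, 11076, 11125)

Euclid's formula: a = m² - n², b = 2mn, c = m² + n²
m = 78, n = 71
a = 78² - 71² = 6084 - 5041 = 1043
b = 2 × 78 × 71 = 11076
c = 78² + 71² = 6084 + 5041 = 11125
Verification: 1043² + 11076² = 1087849 + 122677776 = 123765625 = 11125² ✓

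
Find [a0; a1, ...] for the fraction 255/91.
[2; 1, 4, 18]

Euclidean algorithm steps:
255 = 2 × 91 + 73
91 = 1 × 73 + 18
73 = 4 × 18 + 1
18 = 18 × 1 + 0
Continued fraction: [2; 1, 4, 18]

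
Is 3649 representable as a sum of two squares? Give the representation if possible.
7² + 60² (a=7, b=60)

Factorization: 3649 = 41 × 89
By Fermat: n is sum of two squares iff every prime p ≡ 3 (mod 4) appears to even power.
All primes ≡ 3 (mod 4) appear to even power.
Search a = 0, 1, 2, … for 3649 - a² a perfect square: first hit at a = 7: 3649 - 49 = 3600 = 60².
3649 = 7² + 60² = 49 + 3600 ✓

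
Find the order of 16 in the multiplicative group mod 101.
25

101 is prime, so ord(16) divides φ(101) = 100.
Divisors of 100: 1, 2, 4, 5, 10, 20, 25, 50, 100.
Repeated squaring: 16^1 ≡ 16, 16^2 ≡ 54, 16^4 ≡ 88, 16^8 ≡ 68, 16^16 ≡ 79, 16^32 ≡ 80, 16^64 ≡ 37 (mod 101).
Test 16^d mod 101 for each divisor d in increasing order:
16^1 ≡ 16
16^2 ≡ 54
16^4 ≡ 88
16^5 = 16^4·16^1 ≡ 95
16^10 = 16^8·16^2 ≡ 36
16^20 = 16^16·16^4 ≡ 84
16^25 = 16^16·16^8·16^1 ≡ 1  ← first divisor giving 1
The order is 25.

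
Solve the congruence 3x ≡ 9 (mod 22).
x ≡ 3 (mod 22)

gcd(3, 22) = 1, which divides 9, so solutions exist.
Find 3^(-1) mod 22 by the extended Euclidean algorithm:
22 = 7 × 3 + 1  ⟹  1 = (1)·22 + (-7)·3
So (-7)·3 ≡ 1 (mod 22), i.e. 3^(-1) ≡ -7 ≡ 15 (mod 22).
x ≡ 15 × 9 = 135 ≡ 3 (mod 22).
Check: 3 × 3 = 9 ≡ 9 (mod 22).
Unique solution: x ≡ 3 (mod 22)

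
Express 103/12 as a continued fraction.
[8; 1, 1, 2, 2]

Euclidean algorithm steps:
103 = 8 × 12 + 7
12 = 1 × 7 + 5
7 = 1 × 5 + 2
5 = 2 × 2 + 1
2 = 2 × 1 + 0
Continued fraction: [8; 1, 1, 2, 2]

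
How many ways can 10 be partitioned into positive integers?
42

p(n) counts ways to write n as a sum of positive integers (order ignored).
Examples: 10; 9 + 1; 8 + 2; 8 + 1 + 1; 7 + 3; ... (42 total)
p(10) = 42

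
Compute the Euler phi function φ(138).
44

138 = 2 × 3 × 23
φ(n) = n × ∏(1 - 1/p) for each prime p dividing n
φ(138) = 138 × (1 - 1/2) × (1 - 1/3) × (1 - 1/23) = 44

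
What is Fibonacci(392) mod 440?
309

Matrix identity: Q^n = [[F_(n+1), F_n], [F_n, F_(n-1)]] with Q = [[1,1],[1,0]].
n = 392 = 110001000₂. Square-and-multiply, entries mod 440:
Q^1 = [[1,1],[1,0]]
Q^3 = (Q^1)²·Q = [[3,2],[2,1]]
Q^6 = (Q^3)² = [[13,8],[8,5]]
Q^12 = (Q^6)² = [[233,144],[144,89]]
Q^24 = (Q^12)² = [[225,168],[168,57]]
Q^49 = (Q^24)²·Q = [[385,89],[89,296]]
Q^98 = (Q^49)² = [[386,329],[329,57]]
Q^196 = (Q^98)² = [[277,107],[107,170]]
Q^392 = (Q^196)² = [[178,309],[309,309]]
F_392 mod 440 = Q^392[0][1] = 309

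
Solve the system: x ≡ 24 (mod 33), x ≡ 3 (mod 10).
123

Using Chinese Remainder Theorem:
M = 33 × 10 = 330
M1 = 10, M2 = 33
y1 = 10^(-1) mod 33 = 10
y2 = 33^(-1) mod 10 = 7
x = (24×10×10 + 3×33×7) mod 330 = 123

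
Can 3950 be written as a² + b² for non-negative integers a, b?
Not possible

Factorization: 3950 = 2 × 5^2 × 79
By Fermat: n is sum of two squares iff every prime p ≡ 3 (mod 4) appears to even power.
Prime(s) ≡ 3 (mod 4) with odd exponent: [(79, 1)]
Therefore 3950 cannot be expressed as a² + b².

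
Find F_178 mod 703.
588

Matrix identity: Q^n = [[F_(n+1), F_n], [F_n, F_(n-1)]] with Q = [[1,1],[1,0]].
n = 178 = 10110010₂. Square-and-multiply, entries mod 703:
Q^1 = [[1,1],[1,0]]
Q^2 = (Q^1)² = [[2,1],[1,1]]
Q^5 = (Q^2)²·Q = [[8,5],[5,3]]
Q^11 = (Q^5)²·Q = [[144,89],[89,55]]
Q^22 = (Q^11)² = [[537,136],[136,401]]
Q^44 = (Q^22)² = [[357,325],[325,32]]
Q^89 = (Q^44)²·Q = [[266,381],[381,588]]
Q^178 = (Q^89)² = [[96,588],[588,211]]
F_178 mod 703 = Q^178[0][1] = 588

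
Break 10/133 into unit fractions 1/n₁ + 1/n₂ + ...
1/14 + 1/266

Greedy algorithm:
10/133: ceiling(133/10) = 14, use 1/14
1/266: ceiling(266/1) = 266, use 1/266
Result: 10/133 = 1/14 + 1/266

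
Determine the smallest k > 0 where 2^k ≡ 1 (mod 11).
10

11 is prime, so ord(2) divides φ(11) = 10.
Divisors of 10: 1, 2, 5, 10.
Repeated squaring: 2^1 ≡ 2, 2^2 ≡ 4, 2^4 ≡ 5, 2^8 ≡ 3 (mod 11).
Test 2^d mod 11 for each divisor d in increasing order:
2^1 ≡ 2
2^2 ≡ 4
2^5 = 2^4·2^1 ≡ 10
2^10 = 2^8·2^2 ≡ 1  ← first divisor giving 1
The order is 10.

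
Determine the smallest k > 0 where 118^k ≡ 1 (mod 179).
178

179 is prime, so ord(118) divides φ(179) = 178.
Divisors of 178: 1, 2, 89, 178.
Repeated squaring: 118^1 ≡ 118, 118^2 ≡ 141, 118^4 ≡ 12, 118^8 ≡ 144, 118^16 ≡ 151, 118^32 ≡ 68, 118^64 ≡ 149, 118^128 ≡ 5 (mod 179).
Test 118^d mod 179 for each divisor d in increasing order:
118^1 ≡ 118
118^2 ≡ 141
118^89 = 118^64·118^16·118^8·118^1 ≡ 178
118^178 = 118^128·118^32·118^16·118^2 ≡ 1  ← first divisor giving 1
The order is 178.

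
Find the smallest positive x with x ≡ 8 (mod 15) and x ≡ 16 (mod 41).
98

Using Chinese Remainder Theorem:
M = 15 × 41 = 615
M1 = 41, M2 = 15
y1 = 41^(-1) mod 15 = 11
y2 = 15^(-1) mod 41 = 11
x = (8×41×11 + 16×15×11) mod 615 = 98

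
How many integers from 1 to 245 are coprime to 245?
168

245 = 5 × 7^2
φ(n) = n × ∏(1 - 1/p) for each prime p dividing n
φ(245) = 245 × (1 - 1/5) × (1 - 1/7) = 168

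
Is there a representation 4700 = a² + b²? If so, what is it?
Not possible

Factorization: 4700 = 2^2 × 5^2 × 47
By Fermat: n is sum of two squares iff every prime p ≡ 3 (mod 4) appears to even power.
Prime(s) ≡ 3 (mod 4) with odd exponent: [(47, 1)]
Therefore 4700 cannot be expressed as a² + b².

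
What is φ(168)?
48

168 = 2^3 × 3 × 7
φ(n) = n × ∏(1 - 1/p) for each prime p dividing n
φ(168) = 168 × (1 - 1/2) × (1 - 1/3) × (1 - 1/7) = 48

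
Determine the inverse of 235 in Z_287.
149

gcd(235, 287) = 1, so the inverse exists.
Extended Euclidean algorithm on (287, 235):
287 = 1 × 235 + 52  ⟹  52 = (1)·287 + (-1)·235
235 = 4 × 52 + 27  ⟹  27 = (-4)·287 + (5)·235
52 = 1 × 27 + 25  ⟹  25 = (5)·287 + (-6)·235
27 = 1 × 25 + 2  ⟹  2 = (-9)·287 + (11)·235
25 = 12 × 2 + 1  ⟹  1 = (113)·287 + (-138)·235
So (-138)·235 ≡ 1 (mod 287), i.e. 235^(-1) ≡ -138 ≡ 149 (mod 287).
Check: 235 × 149 = 35015 ≡ 1 (mod 287)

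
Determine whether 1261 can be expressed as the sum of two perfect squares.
6² + 35² (a=6, b=35)

Factorization: 1261 = 13 × 97
By Fermat: n is sum of two squares iff every prime p ≡ 3 (mod 4) appears to even power.
All primes ≡ 3 (mod 4) appear to even power.
Search a = 0, 1, 2, … for 1261 - a² a perfect square: first hit at a = 6: 1261 - 36 = 1225 = 35².
1261 = 6² + 35² = 36 + 1225 ✓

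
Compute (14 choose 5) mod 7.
0

Using Lucas' theorem:
Write n=14 and k=5 in base 7:
n in base 7: [2, 0]
k in base 7: [0, 5]
C(14,5) mod 7 = ∏ C(n_i, k_i) mod 7
Digit binomials (mod 7): C(2,0) = 1; C(0,5) = 0 (k_i > n_i)
Product: 1 × 0 = 0 ≡ 0 (mod 7)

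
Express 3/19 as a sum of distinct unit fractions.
1/7 + 1/67 + 1/8911

Greedy algorithm:
3/19: ceiling(19/3) = 7, use 1/7
2/133: ceiling(133/2) = 67, use 1/67
1/8911: ceiling(8911/1) = 8911, use 1/8911
Result: 3/19 = 1/7 + 1/67 + 1/8911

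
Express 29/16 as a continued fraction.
[1; 1, 4, 3]

Euclidean algorithm steps:
29 = 1 × 16 + 13
16 = 1 × 13 + 3
13 = 4 × 3 + 1
3 = 3 × 1 + 0
Continued fraction: [1; 1, 4, 3]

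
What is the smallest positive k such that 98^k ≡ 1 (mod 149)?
148

149 is prime, so ord(98) divides φ(149) = 148.
Divisors of 148: 1, 2, 4, 37, 74, 148.
Repeated squaring: 98^1 ≡ 98, 98^2 ≡ 68, 98^4 ≡ 5, 98^8 ≡ 25, 98^16 ≡ 29, 98^32 ≡ 96, 98^64 ≡ 127, 98^128 ≡ 37 (mod 149).
Test 98^d mod 149 for each divisor d in increasing order:
98^1 ≡ 98
98^2 ≡ 68
98^4 ≡ 5
98^37 = 98^32·98^4·98^1 ≡ 105
98^74 = 98^64·98^8·98^2 ≡ 148
98^148 = 98^128·98^16·98^4 ≡ 1  ← first divisor giving 1
The order is 148.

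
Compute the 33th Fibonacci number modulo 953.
384

Matrix identity: Q^n = [[F_(n+1), F_n], [F_n, F_(n-1)]] with Q = [[1,1],[1,0]].
n = 33 = 100001₂. Square-and-multiply, entries mod 953:
Q^1 = [[1,1],[1,0]]
Q^2 = (Q^1)² = [[2,1],[1,1]]
Q^4 = (Q^2)² = [[5,3],[3,2]]
Q^8 = (Q^4)² = [[34,21],[21,13]]
Q^16 = (Q^8)² = [[644,34],[34,610]]
Q^33 = (Q^16)²·Q = [[135,384],[384,704]]
F_33 mod 953 = Q^33[0][1] = 384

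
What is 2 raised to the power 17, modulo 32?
0

Repeated squaring. Binary of 17 = 10001.
2^1 ≡ 2 (mod 32); 2^2 ≡ 4 (mod 32); 2^4 ≡ 16 (mod 32); 2^8 ≡ 0 (mod 32); 2^16 ≡ 0 (mod 32)
2^17 = 2^1 × 2^16 ≡ 0 (mod 32)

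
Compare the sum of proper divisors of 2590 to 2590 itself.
abundant

Proper divisors of 2590: sum = 1 + 2 + 5 + 7 + 10 + 14 + 35 + 37 + 70 + 74 + 185 + 259 + 370 + 518 + 1295 = 2882
Since 2882 > 2590, 2590 is abundant.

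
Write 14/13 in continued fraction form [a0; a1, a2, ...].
[1; 13]

Euclidean algorithm steps:
14 = 1 × 13 + 1
13 = 13 × 1 + 0
Continued fraction: [1; 13]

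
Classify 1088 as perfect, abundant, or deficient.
abundant

Proper divisors of 1088: sum = 1 + 2 + 4 + 8 + 16 + 17 + 32 + 34 + 64 + 68 + 136 + 272 + 544 = 1198
Since 1198 > 1088, 1088 is abundant.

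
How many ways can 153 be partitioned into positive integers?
54770336324

p(n) counts ways to write n as a sum of positive integers (order ignored).
Euler's pentagonal recurrence: p(k) = p(k-1) + p(k-2) - p(k-5) - p(k-7) + p(k-12) + p(k-15) - ... (offsets j(3j∓1)/2, signs ++--, p(0)=1, p(<0)=0).
DP table for k = 0..152: p(0)=1, p(1)=1, p(2)=2, p(3)=3, p(4)=5, p(5)=7, p(6)=11, p(7)=15, p(8)=22, p(9)=30, p(10)=42, p(11)=56, p(12)=77, p(13)=101, p(14)=135, p(15)=176, p(16)=231, p(17)=297, p(18)=385, p(19)=490, p(20)=627, p(21)=792, p(22)=1002, p(23)=1255, p(24)=1575, p(25)=1958, p(26)=2436, p(27)=3010, p(28)=3718, p(29)=4565, p(30)=5604, p(31)=6842, p(32)=8349, p(33)=10143, p(34)=12310, p(35)=14883, p(36)=17977, p(37)=21637, p(38)=26015, p(39)=31185, p(40)=37338, p(41)=44583, p(42)=53174, p(43)=63261, p(44)=75175, p(45)=89134, p(46)=105558, p(47)=124754, p(48)=147273, p(49)=173525, p(50)=204226, p(51)=239943, p(52)=281589, p(53)=329931, p(54)=386155, p(55)=451276, p(56)=526823, p(57)=614154, p(58)=715220, p(59)=831820, p(60)=966467, p(61)=1121505, p(62)=1300156, p(63)=1505499, p(64)=1741630, p(65)=2012558, p(66)=2323520, p(67)=2679689, p(68)=3087735, p(69)=3554345, p(70)=4087968, p(71)=4697205, p(72)=5392783, p(73)=6185689, p(74)=7089500, p(75)=8118264, p(76)=9289091, p(77)=10619863, p(78)=12132164, p(79)=13848650, p(80)=15796476, p(81)=18004327, p(82)=20506255, p(83)=23338469, p(84)=26543660, p(85)=30167357, p(86)=34262962, p(87)=38887673, p(88)=44108109, p(89)=49995925, p(90)=56634173, p(91)=64112359, p(92)=72533807, p(93)=82010177, p(94)=92669720, p(95)=104651419, p(96)=118114304, p(97)=133230930, p(98)=150198136, p(99)=169229875, p(100)=190569292, p(101)=214481126, p(102)=241265379, p(103)=271248950, p(104)=304801365, p(105)=342325709, p(106)=384276336, p(107)=431149389, p(108)=483502844, p(109)=541946240, p(110)=607163746, p(111)=679903203, p(112)=761002156, p(113)=851376628, p(114)=952050665, p(115)=1064144451, p(116)=1188908248, p(117)=1327710076, p(118)=1482074143, p(119)=1653668665, p(120)=1844349560, p(121)=2056148051, p(122)=2291320912, p(123)=2552338241, p(124)=2841940500, p(125)=3163127352, p(126)=3519222692, p(127)=3913864295, p(128)=4351078600, p(129)=4835271870, p(130)=5371315400, p(131)=5964539504, p(132)=6620830889, p(133)=7346629512, p(134)=8149040695, p(135)=9035836076, p(136)=10015581680, p(137)=11097645016, p(138)=12292341831, p(139)=13610949895, p(140)=15065878135, p(141)=16670689208, p(142)=18440293320, p(143)=20390982757, p(144)=22540654445, p(145)=24908858009, p(146)=27517052599, p(147)=30388671978, p(148)=33549419497, p(149)=37027355200, p(150)=40853235313, p(151)=45060624582, p(152)=49686288421.
Final step: p(153) = p(152) + p(151) - p(148) - p(146) + p(141) + p(138) - p(131) - p(127) + p(118) + p(113) - p(102) - p(96) + p(83) + p(76) - p(61) - p(53) + p(36) + p(27) - p(8)
= 49686288421 + 45060624582 - 33549419497 - 27517052599 + 16670689208 + 12292341831 - 5964539504 - 3913864295 + 1482074143 + 851376628 - 241265379 - 118114304 + 23338469 + 9289091 - 1121505 - 329931 + 17977 + 3010 - 22
= 54770336324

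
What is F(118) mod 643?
601

Matrix identity: Q^n = [[F_(n+1), F_n], [F_n, F_(n-1)]] with Q = [[1,1],[1,0]].
n = 118 = 1110110₂. Square-and-multiply, entries mod 643:
Q^1 = [[1,1],[1,0]]
Q^3 = (Q^1)²·Q = [[3,2],[2,1]]
Q^7 = (Q^3)²·Q = [[21,13],[13,8]]
Q^14 = (Q^7)² = [[610,377],[377,233]]
Q^29 = (Q^14)²·Q = [[641,472],[472,169]]
Q^59 = (Q^29)²·Q = [[45,310],[310,378]]
Q^118 = (Q^59)² = [[389,601],[601,431]]
F_118 mod 643 = Q^118[0][1] = 601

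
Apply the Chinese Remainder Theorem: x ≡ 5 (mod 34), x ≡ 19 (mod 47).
583

Using Chinese Remainder Theorem:
M = 34 × 47 = 1598
M1 = 47, M2 = 34
y1 = 47^(-1) mod 34 = 21
y2 = 34^(-1) mod 47 = 18
x = (5×47×21 + 19×34×18) mod 1598 = 583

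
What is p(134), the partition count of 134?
8149040695

p(n) counts ways to write n as a sum of positive integers (order ignored).
Euler's pentagonal recurrence: p(k) = p(k-1) + p(k-2) - p(k-5) - p(k-7) + p(k-12) + p(k-15) - ... (offsets j(3j∓1)/2, signs ++--, p(0)=1, p(<0)=0).
DP table for k = 0..133: p(0)=1, p(1)=1, p(2)=2, p(3)=3, p(4)=5, p(5)=7, p(6)=11, p(7)=15, p(8)=22, p(9)=30, p(10)=42, p(11)=56, p(12)=77, p(13)=101, p(14)=135, p(15)=176, p(16)=231, p(17)=297, p(18)=385, p(19)=490, p(20)=627, p(21)=792, p(22)=1002, p(23)=1255, p(24)=1575, p(25)=1958, p(26)=2436, p(27)=3010, p(28)=3718, p(29)=4565, p(30)=5604, p(31)=6842, p(32)=8349, p(33)=10143, p(34)=12310, p(35)=14883, p(36)=17977, p(37)=21637, p(38)=26015, p(39)=31185, p(40)=37338, p(41)=44583, p(42)=53174, p(43)=63261, p(44)=75175, p(45)=89134, p(46)=105558, p(47)=124754, p(48)=147273, p(49)=173525, p(50)=204226, p(51)=239943, p(52)=281589, p(53)=329931, p(54)=386155, p(55)=451276, p(56)=526823, p(57)=614154, p(58)=715220, p(59)=831820, p(60)=966467, p(61)=1121505, p(62)=1300156, p(63)=1505499, p(64)=1741630, p(65)=2012558, p(66)=2323520, p(67)=2679689, p(68)=3087735, p(69)=3554345, p(70)=4087968, p(71)=4697205, p(72)=5392783, p(73)=6185689, p(74)=7089500, p(75)=8118264, p(76)=9289091, p(77)=10619863, p(78)=12132164, p(79)=13848650, p(80)=15796476, p(81)=18004327, p(82)=20506255, p(83)=23338469, p(84)=26543660, p(85)=30167357, p(86)=34262962, p(87)=38887673, p(88)=44108109, p(89)=49995925, p(90)=56634173, p(91)=64112359, p(92)=72533807, p(93)=82010177, p(94)=92669720, p(95)=104651419, p(96)=118114304, p(97)=133230930, p(98)=150198136, p(99)=169229875, p(100)=190569292, p(101)=214481126, p(102)=241265379, p(103)=271248950, p(104)=304801365, p(105)=342325709, p(106)=384276336, p(107)=431149389, p(108)=483502844, p(109)=541946240, p(110)=607163746, p(111)=679903203, p(112)=761002156, p(113)=851376628, p(114)=952050665, p(115)=1064144451, p(116)=1188908248, p(117)=1327710076, p(118)=1482074143, p(119)=1653668665, p(120)=1844349560, p(121)=2056148051, p(122)=2291320912, p(123)=2552338241, p(124)=2841940500, p(125)=3163127352, p(126)=3519222692, p(127)=3913864295, p(128)=4351078600, p(129)=4835271870, p(130)=5371315400, p(131)=5964539504, p(132)=6620830889, p(133)=7346629512.
Final step: p(134) = p(133) + p(132) - p(129) - p(127) + p(122) + p(119) - p(112) - p(108) + p(99) + p(94) - p(83) - p(77) + p(64) + p(57) - p(42) - p(34) + p(17) + p(8)
= 7346629512 + 6620830889 - 4835271870 - 3913864295 + 2291320912 + 1653668665 - 761002156 - 483502844 + 169229875 + 92669720 - 23338469 - 10619863 + 1741630 + 614154 - 53174 - 12310 + 297 + 22
= 8149040695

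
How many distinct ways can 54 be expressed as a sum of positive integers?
386155

p(n) counts ways to write n as a sum of positive integers (order ignored).
Euler's pentagonal recurrence: p(k) = p(k-1) + p(k-2) - p(k-5) - p(k-7) + p(k-12) + p(k-15) - ... (offsets j(3j∓1)/2, signs ++--, p(0)=1, p(<0)=0).
DP table for k = 0..53: p(0)=1, p(1)=1, p(2)=2, p(3)=3, p(4)=5, p(5)=7, p(6)=11, p(7)=15, p(8)=22, p(9)=30, p(10)=42, p(11)=56, p(12)=77, p(13)=101, p(14)=135, p(15)=176, p(16)=231, p(17)=297, p(18)=385, p(19)=490, p(20)=627, p(21)=792, p(22)=1002, p(23)=1255, p(24)=1575, p(25)=1958, p(26)=2436, p(27)=3010, p(28)=3718, p(29)=4565, p(30)=5604, p(31)=6842, p(32)=8349, p(33)=10143, p(34)=12310, p(35)=14883, p(36)=17977, p(37)=21637, p(38)=26015, p(39)=31185, p(40)=37338, p(41)=44583, p(42)=53174, p(43)=63261, p(44)=75175, p(45)=89134, p(46)=105558, p(47)=124754, p(48)=147273, p(49)=173525, p(50)=204226, p(51)=239943, p(52)=281589, p(53)=329931.
Final step: p(54) = p(53) + p(52) - p(49) - p(47) + p(42) + p(39) - p(32) - p(28) + p(19) + p(14) - p(3)
= 329931 + 281589 - 173525 - 124754 + 53174 + 31185 - 8349 - 3718 + 490 + 135 - 3
= 386155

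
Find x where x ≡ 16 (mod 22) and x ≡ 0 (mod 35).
280

Using Chinese Remainder Theorem:
M = 22 × 35 = 770
M1 = 35, M2 = 22
y1 = 35^(-1) mod 22 = 17
y2 = 22^(-1) mod 35 = 8
x = (16×35×17 + 0×22×8) mod 770 = 280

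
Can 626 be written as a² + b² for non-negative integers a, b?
1² + 25² (a=1, b=25)

Factorization: 626 = 2 × 313
By Fermat: n is sum of two squares iff every prime p ≡ 3 (mod 4) appears to even power.
All primes ≡ 3 (mod 4) appear to even power.
Search a = 0, 1, 2, … for 626 - a² a perfect square: first hit at a = 1: 626 - 1 = 625 = 25².
626 = 1² + 25² = 1 + 625 ✓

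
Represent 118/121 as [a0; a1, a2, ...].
[0; 1, 39, 3]

Euclidean algorithm steps:
118 = 0 × 121 + 118
121 = 1 × 118 + 3
118 = 39 × 3 + 1
3 = 3 × 1 + 0
Continued fraction: [0; 1, 39, 3]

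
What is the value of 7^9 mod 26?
21

Repeated squaring. Binary of 9 = 1001.
7^1 ≡ 7 (mod 26); 7^2 ≡ 23 (mod 26); 7^4 ≡ 9 (mod 26); 7^8 ≡ 3 (mod 26)
7^9 = 7^1 × 7^8 ≡ 21 (mod 26)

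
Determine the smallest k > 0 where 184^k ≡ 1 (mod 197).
196

197 is prime, so ord(184) divides φ(197) = 196.
Divisors of 196: 1, 2, 4, 7, 14, 28, 49, 98, 196.
Repeated squaring: 184^1 ≡ 184, 184^2 ≡ 169, 184^4 ≡ 193, 184^8 ≡ 16, 184^16 ≡ 59, 184^32 ≡ 132, 184^64 ≡ 88, 184^128 ≡ 61 (mod 197).
Test 184^d mod 197 for each divisor d in increasing order:
184^1 ≡ 184
184^2 ≡ 169
184^4 ≡ 193
184^7 = 184^4·184^2·184^1 ≡ 120
184^14 = 184^8·184^4·184^2 ≡ 19
184^28 = 184^16·184^8·184^4 ≡ 164
184^49 = 184^32·184^16·184^1 ≡ 14
184^98 = 184^64·184^32·184^2 ≡ 196
184^196 = 184^128·184^64·184^4 ≡ 1  ← first divisor giving 1
The order is 196.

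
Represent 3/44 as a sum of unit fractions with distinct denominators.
1/15 + 1/660

Greedy algorithm:
3/44: ceiling(44/3) = 15, use 1/15
1/660: ceiling(660/1) = 660, use 1/660
Result: 3/44 = 1/15 + 1/660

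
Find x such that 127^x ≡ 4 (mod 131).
66

Baby-step giant-step with step n = ⌈√131⌉ = 12.
Baby steps 127^j mod 131 (j:value) for j=0..11: 0:1, 1:127, 2:16, 3:67, 4:125, 5:24, 6:35, 7:122, 8:36, 9:118, 10:52, 11:54.
Giant-step multiplier: 127^(-12) ≡ 127^(130-12) = 127^118 ≡ 94 (mod 131).
Giant steps γ_i = 4·94^i mod 131: γ_0=4, γ_1=114, γ_2=105, γ_3=45, γ_4=38, γ_5=35 (in table at j=6).
x = i·n + j = 5·12 + 6 = 66.
Check: 127^66 ≡ 4 (mod 131).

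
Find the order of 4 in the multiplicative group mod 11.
5

11 is prime, so ord(4) divides φ(11) = 10.
Divisors of 10: 1, 2, 5, 10.
Repeated squaring: 4^1 ≡ 4, 4^2 ≡ 5, 4^4 ≡ 3, 4^8 ≡ 9 (mod 11).
Test 4^d mod 11 for each divisor d in increasing order:
4^1 ≡ 4
4^2 ≡ 5
4^5 = 4^4·4^1 ≡ 1  ← first divisor giving 1
The order is 5.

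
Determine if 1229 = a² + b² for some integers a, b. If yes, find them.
2² + 35² (a=2, b=35)

Factorization: 1229 = 1229
By Fermat: n is sum of two squares iff every prime p ≡ 3 (mod 4) appears to even power.
All primes ≡ 3 (mod 4) appear to even power.
Search a = 0, 1, 2, … for 1229 - a² a perfect square: first hit at a = 2: 1229 - 4 = 1225 = 35².
1229 = 2² + 35² = 4 + 1225 ✓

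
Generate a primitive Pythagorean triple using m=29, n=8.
(777, 464, 905)

Euclid's formula: a = m² - n², b = 2mn, c = m² + n²
m = 29, n = 8
a = 29² - 8² = 841 - 64 = 777
b = 2 × 29 × 8 = 464
c = 29² + 8² = 841 + 64 = 905
Verification: 777² + 464² = 603729 + 215296 = 819025 = 905² ✓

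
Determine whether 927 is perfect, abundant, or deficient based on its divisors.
deficient

Proper divisors of 927: sum = 1 + 3 + 9 + 103 + 309 = 425
Since 425 < 927, 927 is deficient.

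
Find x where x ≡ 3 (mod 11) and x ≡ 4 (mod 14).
102

Using Chinese Remainder Theorem:
M = 11 × 14 = 154
M1 = 14, M2 = 11
y1 = 14^(-1) mod 11 = 4
y2 = 11^(-1) mod 14 = 9
x = (3×14×4 + 4×11×9) mod 154 = 102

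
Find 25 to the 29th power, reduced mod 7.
2

Repeated squaring. Binary of 29 = 11101.
25^1 ≡ 4 (mod 7); 25^2 ≡ 2 (mod 7); 25^4 ≡ 4 (mod 7); 25^8 ≡ 2 (mod 7); 25^16 ≡ 4 (mod 7)
25^29 = 25^1 × 25^4 × 25^8 × 25^16 ≡ 2 (mod 7)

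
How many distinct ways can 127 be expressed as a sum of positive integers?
3913864295

p(n) counts ways to write n as a sum of positive integers (order ignored).
Euler's pentagonal recurrence: p(k) = p(k-1) + p(k-2) - p(k-5) - p(k-7) + p(k-12) + p(k-15) - ... (offsets j(3j∓1)/2, signs ++--, p(0)=1, p(<0)=0).
DP table for k = 0..126: p(0)=1, p(1)=1, p(2)=2, p(3)=3, p(4)=5, p(5)=7, p(6)=11, p(7)=15, p(8)=22, p(9)=30, p(10)=42, p(11)=56, p(12)=77, p(13)=101, p(14)=135, p(15)=176, p(16)=231, p(17)=297, p(18)=385, p(19)=490, p(20)=627, p(21)=792, p(22)=1002, p(23)=1255, p(24)=1575, p(25)=1958, p(26)=2436, p(27)=3010, p(28)=3718, p(29)=4565, p(30)=5604, p(31)=6842, p(32)=8349, p(33)=10143, p(34)=12310, p(35)=14883, p(36)=17977, p(37)=21637, p(38)=26015, p(39)=31185, p(40)=37338, p(41)=44583, p(42)=53174, p(43)=63261, p(44)=75175, p(45)=89134, p(46)=105558, p(47)=124754, p(48)=147273, p(49)=173525, p(50)=204226, p(51)=239943, p(52)=281589, p(53)=329931, p(54)=386155, p(55)=451276, p(56)=526823, p(57)=614154, p(58)=715220, p(59)=831820, p(60)=966467, p(61)=1121505, p(62)=1300156, p(63)=1505499, p(64)=1741630, p(65)=2012558, p(66)=2323520, p(67)=2679689, p(68)=3087735, p(69)=3554345, p(70)=4087968, p(71)=4697205, p(72)=5392783, p(73)=6185689, p(74)=7089500, p(75)=8118264, p(76)=9289091, p(77)=10619863, p(78)=12132164, p(79)=13848650, p(80)=15796476, p(81)=18004327, p(82)=20506255, p(83)=23338469, p(84)=26543660, p(85)=30167357, p(86)=34262962, p(87)=38887673, p(88)=44108109, p(89)=49995925, p(90)=56634173, p(91)=64112359, p(92)=72533807, p(93)=82010177, p(94)=92669720, p(95)=104651419, p(96)=118114304, p(97)=133230930, p(98)=150198136, p(99)=169229875, p(100)=190569292, p(101)=214481126, p(102)=241265379, p(103)=271248950, p(104)=304801365, p(105)=342325709, p(106)=384276336, p(107)=431149389, p(108)=483502844, p(109)=541946240, p(110)=607163746, p(111)=679903203, p(112)=761002156, p(113)=851376628, p(114)=952050665, p(115)=1064144451, p(116)=1188908248, p(117)=1327710076, p(118)=1482074143, p(119)=1653668665, p(120)=1844349560, p(121)=2056148051, p(122)=2291320912, p(123)=2552338241, p(124)=2841940500, p(125)=3163127352, p(126)=3519222692.
Final step: p(127) = p(126) + p(125) - p(122) - p(120) + p(115) + p(112) - p(105) - p(101) + p(92) + p(87) - p(76) - p(70) + p(57) + p(50) - p(35) - p(27) + p(10) + p(1)
= 3519222692 + 3163127352 - 2291320912 - 1844349560 + 1064144451 + 761002156 - 342325709 - 214481126 + 72533807 + 38887673 - 9289091 - 4087968 + 614154 + 204226 - 14883 - 3010 + 42 + 1
= 3913864295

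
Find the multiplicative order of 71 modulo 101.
25

101 is prime, so ord(71) divides φ(101) = 100.
Divisors of 100: 1, 2, 4, 5, 10, 20, 25, 50, 100.
Repeated squaring: 71^1 ≡ 71, 71^2 ≡ 92, 71^4 ≡ 81, 71^8 ≡ 97, 71^16 ≡ 16, 71^32 ≡ 54, 71^64 ≡ 88 (mod 101).
Test 71^d mod 101 for each divisor d in increasing order:
71^1 ≡ 71
71^2 ≡ 92
71^4 ≡ 81
71^5 = 71^4·71^1 ≡ 95
71^10 = 71^8·71^2 ≡ 36
71^20 = 71^16·71^4 ≡ 84
71^25 = 71^16·71^8·71^1 ≡ 1  ← first divisor giving 1
The order is 25.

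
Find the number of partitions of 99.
169229875

p(n) counts ways to write n as a sum of positive integers (order ignored).
Euler's pentagonal recurrence: p(k) = p(k-1) + p(k-2) - p(k-5) - p(k-7) + p(k-12) + p(k-15) - ... (offsets j(3j∓1)/2, signs ++--, p(0)=1, p(<0)=0).
DP table for k = 0..98: p(0)=1, p(1)=1, p(2)=2, p(3)=3, p(4)=5, p(5)=7, p(6)=11, p(7)=15, p(8)=22, p(9)=30, p(10)=42, p(11)=56, p(12)=77, p(13)=101, p(14)=135, p(15)=176, p(16)=231, p(17)=297, p(18)=385, p(19)=490, p(20)=627, p(21)=792, p(22)=1002, p(23)=1255, p(24)=1575, p(25)=1958, p(26)=2436, p(27)=3010, p(28)=3718, p(29)=4565, p(30)=5604, p(31)=6842, p(32)=8349, p(33)=10143, p(34)=12310, p(35)=14883, p(36)=17977, p(37)=21637, p(38)=26015, p(39)=31185, p(40)=37338, p(41)=44583, p(42)=53174, p(43)=63261, p(44)=75175, p(45)=89134, p(46)=105558, p(47)=124754, p(48)=147273, p(49)=173525, p(50)=204226, p(51)=239943, p(52)=281589, p(53)=329931, p(54)=386155, p(55)=451276, p(56)=526823, p(57)=614154, p(58)=715220, p(59)=831820, p(60)=966467, p(61)=1121505, p(62)=1300156, p(63)=1505499, p(64)=1741630, p(65)=2012558, p(66)=2323520, p(67)=2679689, p(68)=3087735, p(69)=3554345, p(70)=4087968, p(71)=4697205, p(72)=5392783, p(73)=6185689, p(74)=7089500, p(75)=8118264, p(76)=9289091, p(77)=10619863, p(78)=12132164, p(79)=13848650, p(80)=15796476, p(81)=18004327, p(82)=20506255, p(83)=23338469, p(84)=26543660, p(85)=30167357, p(86)=34262962, p(87)=38887673, p(88)=44108109, p(89)=49995925, p(90)=56634173, p(91)=64112359, p(92)=72533807, p(93)=82010177, p(94)=92669720, p(95)=104651419, p(96)=118114304, p(97)=133230930, p(98)=150198136.
Final step: p(99) = p(98) + p(97) - p(94) - p(92) + p(87) + p(84) - p(77) - p(73) + p(64) + p(59) - p(48) - p(42) + p(29) + p(22) - p(7)
= 150198136 + 133230930 - 92669720 - 72533807 + 38887673 + 26543660 - 10619863 - 6185689 + 1741630 + 831820 - 147273 - 53174 + 4565 + 1002 - 15
= 169229875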